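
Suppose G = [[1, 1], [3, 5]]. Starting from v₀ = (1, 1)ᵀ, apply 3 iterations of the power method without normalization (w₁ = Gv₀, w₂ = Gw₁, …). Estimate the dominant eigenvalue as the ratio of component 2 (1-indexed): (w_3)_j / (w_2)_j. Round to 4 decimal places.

w1 = Gv₀ = (1·1 + 1·1; 3·1 + 5·1) = (2, 8)
w2 = Gw1 = (1·2 + 1·8; 3·2 + 5·8) = (10, 46)
w3 = Gw2 = (56, 260)
Ratio at component: 260 / 46 = 5.6522

λ ≈ 5.6522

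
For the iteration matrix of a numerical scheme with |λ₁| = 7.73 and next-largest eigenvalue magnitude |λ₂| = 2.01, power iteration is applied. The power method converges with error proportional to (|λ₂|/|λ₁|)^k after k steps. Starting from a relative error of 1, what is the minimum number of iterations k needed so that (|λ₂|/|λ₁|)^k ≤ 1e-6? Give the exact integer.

11

|λ₂/λ₁| = 2.01/7.73 = 0.26003
Need k ≥ ln(1e-6) / ln(0.26003) = -13.8155 / -1.3470 ≈ 10.257
Smallest integer k satisfying the bound: 11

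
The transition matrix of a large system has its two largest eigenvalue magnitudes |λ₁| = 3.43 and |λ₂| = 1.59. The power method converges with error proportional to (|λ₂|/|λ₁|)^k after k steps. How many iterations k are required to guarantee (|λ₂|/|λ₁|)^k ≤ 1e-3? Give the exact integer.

|λ₂/λ₁| = 1.59/3.43 = 0.46356
Need k ≥ ln(1e-3) / ln(0.46356) = -6.9078 / -0.7688 ≈ 8.985
Smallest integer k satisfying the bound: 9

9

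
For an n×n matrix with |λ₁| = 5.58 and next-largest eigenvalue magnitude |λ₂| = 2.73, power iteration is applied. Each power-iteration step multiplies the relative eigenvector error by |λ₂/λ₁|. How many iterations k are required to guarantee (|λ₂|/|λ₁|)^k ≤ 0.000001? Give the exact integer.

20

|λ₂/λ₁| = 2.73/5.58 = 0.48925
Need k ≥ ln(0.000001) / ln(0.48925) = -13.8155 / -0.7149 ≈ 19.325
Smallest integer k satisfying the bound: 20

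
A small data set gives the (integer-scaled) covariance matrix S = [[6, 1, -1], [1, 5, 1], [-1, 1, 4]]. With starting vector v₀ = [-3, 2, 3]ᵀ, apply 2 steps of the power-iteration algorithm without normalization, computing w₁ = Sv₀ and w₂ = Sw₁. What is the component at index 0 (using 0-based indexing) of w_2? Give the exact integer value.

-121

w1 = Sv₀ = (-19, 10, 17)
w2 = Sw1 = (-121, 48, 97)
The requested component of w2 is -121.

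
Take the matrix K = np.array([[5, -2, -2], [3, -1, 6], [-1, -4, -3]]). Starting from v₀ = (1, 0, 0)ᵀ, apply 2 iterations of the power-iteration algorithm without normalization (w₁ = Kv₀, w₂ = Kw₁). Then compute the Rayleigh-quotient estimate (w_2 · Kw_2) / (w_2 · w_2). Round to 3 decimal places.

3.597

w1 = Kv₀ = (5·1 + (-2)·0 + (-2)·0; 3·1 + (-1)·0 + 6·0; (-1)·1 + (-4)·0 + (-3)·0) = (5, 3, -1)
w2 = Kw1 = (5·5 + (-2)·3 + (-2)·(-1); 3·5 + (-1)·3 + 6·(-1); (-1)·5 + (-4)·3 + (-3)·(-1)) = (21, 6, -14)
Kw2 = (121, -27, -3)
w2·Kw2 = 21·121 + 6·(-27) + (-14)·(-3) = 2421; w2·w2 = 21·21 + 6·6 + (-14)·(-14) = 673
λ ≈ 2421/673 = 3.597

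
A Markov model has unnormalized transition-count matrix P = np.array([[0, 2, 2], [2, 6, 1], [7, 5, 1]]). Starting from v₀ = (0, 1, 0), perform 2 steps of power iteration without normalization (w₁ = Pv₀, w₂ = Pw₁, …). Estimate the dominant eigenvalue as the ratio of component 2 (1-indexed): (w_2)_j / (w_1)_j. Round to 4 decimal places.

λ ≈ 7.5000

w1 = Pv₀ = (0·0 + 2·1 + 2·0; 2·0 + 6·1 + 1·0; 7·0 + 5·1 + 1·0) = (2, 6, 5)
w2 = Pw1 = (0·2 + 2·6 + 2·5; 2·2 + 6·6 + 1·5; 7·2 + 5·6 + 1·5) = (22, 45, 49)
Ratio at component: 45 / 6 = 7.5000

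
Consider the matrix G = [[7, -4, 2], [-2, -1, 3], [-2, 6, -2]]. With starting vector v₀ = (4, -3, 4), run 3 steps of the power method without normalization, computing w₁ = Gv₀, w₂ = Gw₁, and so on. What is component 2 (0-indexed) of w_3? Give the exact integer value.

-1738

w1 = Gv₀ = (7·4 + (-4)·(-3) + 2·4; (-2)·4 + (-1)·(-3) + 3·4; (-2)·4 + 6·(-3) + (-2)·4) = (48, 7, -34)
w2 = Gw1 = (7·48 + (-4)·7 + 2·(-34); (-2)·48 + (-1)·7 + 3·(-34); (-2)·48 + 6·7 + (-2)·(-34)) = (240, -205, 14)
w3 = Gw2 = (2528, -233, -1738)
The requested component of w3 is -1738.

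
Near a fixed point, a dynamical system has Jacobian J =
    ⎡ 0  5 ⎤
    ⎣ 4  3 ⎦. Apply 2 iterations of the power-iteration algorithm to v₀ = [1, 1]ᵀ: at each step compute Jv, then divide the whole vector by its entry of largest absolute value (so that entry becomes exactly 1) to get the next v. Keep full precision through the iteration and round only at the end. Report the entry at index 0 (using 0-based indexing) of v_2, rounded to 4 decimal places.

Jv0 = (5.00000, 7.00000); divide by 7.00000 → v1 = (0.71429, 1.00000)
Jv1 = (5.00000, 5.85714); divide by 5.85714 → v2 = (0.85366, 1.00000)
Requested entry of v2: 35/41 = 0.8537

0.8537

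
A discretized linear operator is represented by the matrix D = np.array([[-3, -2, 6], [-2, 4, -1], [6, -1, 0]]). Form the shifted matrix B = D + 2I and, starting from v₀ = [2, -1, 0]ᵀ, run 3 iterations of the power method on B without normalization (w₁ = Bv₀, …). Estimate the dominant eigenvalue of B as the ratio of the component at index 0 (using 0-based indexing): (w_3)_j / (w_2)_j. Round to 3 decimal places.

B = D + 2I has rows (-1, -2, 6); (-2, 6, -1); (6, -1, 2)
w1 = Bv₀ = ((-1)·2 + (-2)·(-1) + 6·0; (-2)·2 + 6·(-1) + (-1)·0; 6·2 + (-1)·(-1) + 2·0) = (0, -10, 13)
w2 = Bw1 = ((-1)·0 + (-2)·(-10) + 6·13; (-2)·0 + 6·(-10) + (-1)·13; 6·0 + (-1)·(-10) + 2·13) = (98, -73, 36)
w3 = Bw2 = (264, -670, 733)
Ratio: 264/98 = 2.694

μ ≈ 2.694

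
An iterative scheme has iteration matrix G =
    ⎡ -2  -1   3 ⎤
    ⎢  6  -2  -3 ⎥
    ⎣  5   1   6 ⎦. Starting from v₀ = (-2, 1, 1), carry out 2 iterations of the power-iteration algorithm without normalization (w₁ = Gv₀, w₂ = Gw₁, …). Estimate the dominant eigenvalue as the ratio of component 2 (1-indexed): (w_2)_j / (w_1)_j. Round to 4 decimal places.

λ ≈ -4.6471

w1 = Gv₀ = (6, -17, -3)
w2 = Gw1 = (-4, 79, -5)
Ratio at component: 79 / -17 = -4.6471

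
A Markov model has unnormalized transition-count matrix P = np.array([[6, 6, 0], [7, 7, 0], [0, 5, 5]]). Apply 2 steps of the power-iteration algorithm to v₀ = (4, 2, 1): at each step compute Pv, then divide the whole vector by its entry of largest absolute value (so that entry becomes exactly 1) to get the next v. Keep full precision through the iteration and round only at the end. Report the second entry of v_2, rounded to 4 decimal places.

1.0000

Pv0 = (36.00000, 42.00000, 15.00000); divide by 42.00000 → v1 = (0.85714, 1.00000, 0.35714)
Pv1 = (11.14286, 13.00000, 6.78571); divide by 13.00000 → v2 = (0.85714, 1.00000, 0.52198)
Requested entry of v2: 546/546 = 1.0000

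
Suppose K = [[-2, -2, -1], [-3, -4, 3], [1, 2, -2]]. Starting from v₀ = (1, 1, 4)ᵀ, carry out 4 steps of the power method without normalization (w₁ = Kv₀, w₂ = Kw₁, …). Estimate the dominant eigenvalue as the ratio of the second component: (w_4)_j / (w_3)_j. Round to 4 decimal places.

w1 = Kv₀ = ((-2)·1 + (-2)·1 + (-1)·4; (-3)·1 + (-4)·1 + 3·4; 1·1 + 2·1 + (-2)·4) = (-8, 5, -5)
w2 = Kw1 = ((-2)·(-8) + (-2)·5 + (-1)·(-5); (-3)·(-8) + (-4)·5 + 3·(-5); 1·(-8) + 2·5 + (-2)·(-5)) = (11, -11, 12)
w3 = Kw2 = (-12, 47, -35)
w4 = Kw3 = (-35, -257, 152)
Ratio at component: -257 / 47 = -5.4681

λ ≈ -5.4681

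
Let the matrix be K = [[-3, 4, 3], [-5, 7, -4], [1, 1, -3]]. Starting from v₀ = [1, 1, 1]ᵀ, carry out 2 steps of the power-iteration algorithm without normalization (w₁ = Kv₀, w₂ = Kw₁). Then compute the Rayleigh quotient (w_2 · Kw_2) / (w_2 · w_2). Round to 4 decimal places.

λ ≈ 2.7084

w1 = Kv₀ = (4, -2, -1)
w2 = Kw1 = (-23, -30, 5)
Kw2 = (-36, -115, -68)
w2·Kw2 = (-23)·(-36) + (-30)·(-115) + 5·(-68) = 3938; w2·w2 = (-23)·(-23) + (-30)·(-30) + 5·5 = 1454
λ ≈ 3938/1454 = 2.7084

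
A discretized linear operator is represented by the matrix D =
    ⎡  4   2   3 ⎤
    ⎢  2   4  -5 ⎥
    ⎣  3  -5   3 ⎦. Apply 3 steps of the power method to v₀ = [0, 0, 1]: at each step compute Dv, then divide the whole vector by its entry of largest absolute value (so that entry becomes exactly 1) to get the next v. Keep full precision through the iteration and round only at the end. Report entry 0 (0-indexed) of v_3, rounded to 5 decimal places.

Dv0 = (3.000000, -5.000000, 3.000000); divide by -5.000000 → v1 = (-0.600000, 1.000000, -0.600000)
Dv1 = (-2.200000, 5.800000, -8.600000); divide by -8.600000 → v2 = (0.255814, -0.674419, 1.000000)
Dv2 = (2.674419, -7.186047, 7.139535); divide by -7.186047 → v3 = (-0.372168, 1.000000, -0.993528)
Requested entry of v3: 115/-309 = -0.37217

-0.37217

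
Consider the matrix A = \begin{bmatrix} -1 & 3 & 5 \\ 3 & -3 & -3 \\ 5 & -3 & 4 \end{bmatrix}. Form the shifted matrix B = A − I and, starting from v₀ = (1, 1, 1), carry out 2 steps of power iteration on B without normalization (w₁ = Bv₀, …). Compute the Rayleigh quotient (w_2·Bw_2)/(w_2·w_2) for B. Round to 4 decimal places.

μ ≈ 0.6887

B = A − I has rows (-2, 3, 5); (3, -4, -3); (5, -3, 3)
w1 = Bv₀ = (6, -4, 5)
w2 = Bw1 = (1, 19, 57)
Bw2 = (340, -244, 119)
w2·Bw2 = 2487; w2·w2 = 3611; μ ≈ 2487/3611 = 0.6887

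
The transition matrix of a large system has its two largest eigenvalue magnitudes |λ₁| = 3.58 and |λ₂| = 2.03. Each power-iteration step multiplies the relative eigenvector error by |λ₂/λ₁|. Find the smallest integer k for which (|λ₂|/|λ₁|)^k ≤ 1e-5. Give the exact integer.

|λ₂/λ₁| = 2.03/3.58 = 0.56704
Need k ≥ ln(1e-5) / ln(0.56704) = -11.5129 / -0.5673 ≈ 20.293
Smallest integer k satisfying the bound: 21

21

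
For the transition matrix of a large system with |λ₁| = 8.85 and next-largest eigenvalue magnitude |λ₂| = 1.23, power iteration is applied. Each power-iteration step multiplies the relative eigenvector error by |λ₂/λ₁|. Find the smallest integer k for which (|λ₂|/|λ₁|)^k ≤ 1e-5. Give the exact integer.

6

|λ₂/λ₁| = 1.23/8.85 = 0.13898
Need k ≥ ln(1e-5) / ln(0.13898) = -11.5129 / -1.9734 ≈ 5.834
Smallest integer k satisfying the bound: 6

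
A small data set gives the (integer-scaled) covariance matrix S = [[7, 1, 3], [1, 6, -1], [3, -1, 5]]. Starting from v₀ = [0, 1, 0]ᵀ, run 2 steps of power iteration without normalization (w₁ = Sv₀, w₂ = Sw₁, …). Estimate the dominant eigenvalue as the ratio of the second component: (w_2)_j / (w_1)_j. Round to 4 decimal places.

w1 = Sv₀ = (7·0 + 1·1 + 3·0; 1·0 + 6·1 + (-1)·0; 3·0 + (-1)·1 + 5·0) = (1, 6, -1)
w2 = Sw1 = (7·1 + 1·6 + 3·(-1); 1·1 + 6·6 + (-1)·(-1); 3·1 + (-1)·6 + 5·(-1)) = (10, 38, -8)
Ratio at component: 38 / 6 = 6.3333

λ ≈ 6.3333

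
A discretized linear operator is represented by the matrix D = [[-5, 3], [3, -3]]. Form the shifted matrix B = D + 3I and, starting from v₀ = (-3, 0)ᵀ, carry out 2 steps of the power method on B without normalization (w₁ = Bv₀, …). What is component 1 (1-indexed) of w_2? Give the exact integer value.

B = D + 3I has rows (-2, 3); (3, 0)
w1 = Bv₀ = ((-2)·(-3) + 3·0; 3·(-3) + 0·0) = (6, -9)
w2 = Bw1 = ((-2)·6 + 3·(-9); 3·6 + 0·(-9)) = (-39, 18)
Requested component of w2: -39

-39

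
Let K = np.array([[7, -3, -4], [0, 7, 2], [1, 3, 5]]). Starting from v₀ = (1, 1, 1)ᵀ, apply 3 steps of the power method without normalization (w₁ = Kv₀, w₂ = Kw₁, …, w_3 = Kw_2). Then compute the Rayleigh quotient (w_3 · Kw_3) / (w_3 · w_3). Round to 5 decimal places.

λ ≈ 9.86147

w1 = Kv₀ = (7·1 + (-3)·1 + (-4)·1; 0·1 + 7·1 + 2·1; 1·1 + 3·1 + 5·1) = (0, 9, 9)
w2 = Kw1 = (7·0 + (-3)·9 + (-4)·9; 0·0 + 7·9 + 2·9; 1·0 + 3·9 + 5·9) = (-63, 81, 72)
w3 = Kw2 = (-972, 711, 540)
Kw3 = (-11097, 6057, 3861)
w3·Kw3 = (-972)·(-11097) + 711·6057 + 540·3861 = 17177751; w3·w3 = (-972)·(-972) + 711·711 + 540·540 = 1741905
λ ≈ 17177751/1741905 = 9.86147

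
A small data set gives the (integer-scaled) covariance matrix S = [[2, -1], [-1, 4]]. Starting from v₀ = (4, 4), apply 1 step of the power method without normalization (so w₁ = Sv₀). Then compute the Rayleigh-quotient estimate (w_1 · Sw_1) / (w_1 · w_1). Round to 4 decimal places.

3.2000

w1 = Sv₀ = (4, 12)
Sw1 = (-4, 44)
w1·Sw1 = 4·(-4) + 12·44 = 512; w1·w1 = 4·4 + 12·12 = 160
λ ≈ 512/160 = 3.2000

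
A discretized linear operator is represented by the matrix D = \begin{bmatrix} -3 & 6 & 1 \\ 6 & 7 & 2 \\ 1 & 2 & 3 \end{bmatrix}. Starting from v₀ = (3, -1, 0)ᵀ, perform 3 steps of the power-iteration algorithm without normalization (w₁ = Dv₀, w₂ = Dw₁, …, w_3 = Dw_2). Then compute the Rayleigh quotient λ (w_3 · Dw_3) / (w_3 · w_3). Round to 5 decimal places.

λ ≈ -0.84581

w1 = Dv₀ = (-15, 11, 1)
w2 = Dw1 = (112, -11, 10)
w3 = Dw2 = (-392, 615, 120)
Dw3 = (4986, 2193, 1198)
w3·Dw3 = (-392)·4986 + 615·2193 + 120·1198 = -462057; w3·w3 = (-392)·(-392) + 615·615 + 120·120 = 546289
λ ≈ -462057/546289 = -0.84581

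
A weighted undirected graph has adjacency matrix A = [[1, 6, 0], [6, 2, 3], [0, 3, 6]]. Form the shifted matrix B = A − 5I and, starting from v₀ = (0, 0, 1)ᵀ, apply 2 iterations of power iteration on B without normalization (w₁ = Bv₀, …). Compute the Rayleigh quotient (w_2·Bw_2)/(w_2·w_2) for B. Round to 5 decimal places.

B = A − 5I has rows (-4, 6, 0); (6, -3, 3); (0, 3, 1)
w1 = Bv₀ = ((-4)·0 + 6·0 + 0·1; 6·0 + (-3)·0 + 3·1; 0·0 + 3·0 + 1·1) = (0, 3, 1)
w2 = Bw1 = ((-4)·0 + 6·3 + 0·1; 6·0 + (-3)·3 + 3·1; 0·0 + 3·3 + 1·1) = (18, -6, 10)
Bw2 = (-108, 156, -8)
w2·Bw2 = -2960; w2·w2 = 460; μ ≈ -2960/460 = -6.43478

-6.43478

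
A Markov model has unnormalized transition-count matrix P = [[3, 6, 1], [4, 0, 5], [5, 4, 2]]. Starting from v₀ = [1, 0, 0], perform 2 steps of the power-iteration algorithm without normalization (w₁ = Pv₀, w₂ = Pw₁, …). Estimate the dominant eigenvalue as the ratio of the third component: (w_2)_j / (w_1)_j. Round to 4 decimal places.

w1 = Pv₀ = (3·1 + 6·0 + 1·0; 4·1 + 0·0 + 5·0; 5·1 + 4·0 + 2·0) = (3, 4, 5)
w2 = Pw1 = (3·3 + 6·4 + 1·5; 4·3 + 0·4 + 5·5; 5·3 + 4·4 + 2·5) = (38, 37, 41)
Ratio at component: 41 / 5 = 8.2000

λ ≈ 8.2000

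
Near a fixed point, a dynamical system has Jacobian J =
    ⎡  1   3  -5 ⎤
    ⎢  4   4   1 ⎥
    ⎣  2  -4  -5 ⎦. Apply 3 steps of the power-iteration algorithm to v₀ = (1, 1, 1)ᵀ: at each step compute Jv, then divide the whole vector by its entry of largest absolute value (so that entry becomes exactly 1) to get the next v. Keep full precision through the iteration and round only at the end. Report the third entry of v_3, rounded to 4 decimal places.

Jv0 = (-1.00000, 9.00000, -7.00000); divide by 9.00000 → v1 = (-0.11111, 1.00000, -0.77778)
Jv1 = (6.77778, 2.77778, -0.33333); divide by 6.77778 → v2 = (1.00000, 0.40984, -0.04918)
Jv2 = (2.47541, 5.59016, 0.60656); divide by 5.59016 → v3 = (0.44282, 1.00000, 0.10850)
Requested entry of v3: 37/341 = 0.1085

0.1085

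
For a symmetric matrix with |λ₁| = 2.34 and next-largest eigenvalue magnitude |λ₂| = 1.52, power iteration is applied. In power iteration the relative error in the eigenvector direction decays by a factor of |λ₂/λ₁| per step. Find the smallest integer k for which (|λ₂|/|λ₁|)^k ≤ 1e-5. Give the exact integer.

27

|λ₂/λ₁| = 1.52/2.34 = 0.64957
Need k ≥ ln(1e-5) / ln(0.64957) = -11.5129 / -0.4314 ≈ 26.685
Smallest integer k satisfying the bound: 27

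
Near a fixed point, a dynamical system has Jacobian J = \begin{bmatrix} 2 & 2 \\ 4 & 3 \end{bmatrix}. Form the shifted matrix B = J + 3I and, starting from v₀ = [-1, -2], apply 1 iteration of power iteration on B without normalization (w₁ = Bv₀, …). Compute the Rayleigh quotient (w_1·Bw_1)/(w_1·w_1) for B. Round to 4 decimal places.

μ ≈ 8.3234

B = J + 3I has rows (5, 2); (4, 6)
w1 = Bv₀ = (5·(-1) + 2·(-2); 4·(-1) + 6·(-2)) = (-9, -16)
Bw1 = (-77, -132)
w1·Bw1 = 2805; w1·w1 = 337; μ ≈ 2805/337 = 8.3234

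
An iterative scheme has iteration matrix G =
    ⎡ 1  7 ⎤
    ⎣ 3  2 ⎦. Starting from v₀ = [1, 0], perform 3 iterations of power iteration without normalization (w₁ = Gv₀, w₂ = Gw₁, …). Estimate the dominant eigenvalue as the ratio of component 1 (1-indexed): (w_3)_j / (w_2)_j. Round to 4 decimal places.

3.8636

w1 = Gv₀ = (1, 3)
w2 = Gw1 = (22, 9)
w3 = Gw2 = (85, 84)
Ratio at component: 85 / 22 = 3.8636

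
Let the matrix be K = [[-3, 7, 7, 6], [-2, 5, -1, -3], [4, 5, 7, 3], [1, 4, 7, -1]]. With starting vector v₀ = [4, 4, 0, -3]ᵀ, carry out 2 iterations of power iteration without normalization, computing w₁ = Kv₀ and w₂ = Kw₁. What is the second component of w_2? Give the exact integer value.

w1 = Kv₀ = ((-3)·4 + 7·4 + 7·0 + 6·(-3); (-2)·4 + 5·4 + (-1)·0 + (-3)·(-3); 4·4 + 5·4 + 7·0 + 3·(-3); 1·4 + 4·4 + 7·0 + (-1)·(-3)) = (-2, 21, 27, 23)
w2 = Kw1 = ((-3)·(-2) + 7·21 + 7·27 + 6·23; (-2)·(-2) + 5·21 + (-1)·27 + (-3)·23; 4·(-2) + 5·21 + 7·27 + 3·23; 1·(-2) + 4·21 + 7·27 + (-1)·23) = (480, 13, 355, 248)
The requested component of w2 is 13.

13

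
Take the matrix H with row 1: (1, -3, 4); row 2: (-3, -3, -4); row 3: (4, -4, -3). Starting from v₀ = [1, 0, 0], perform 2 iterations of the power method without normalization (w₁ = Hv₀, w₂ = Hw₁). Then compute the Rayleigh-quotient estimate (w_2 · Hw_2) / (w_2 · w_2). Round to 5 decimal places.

3.83838

w1 = Hv₀ = (1·1 + (-3)·0 + 4·0; (-3)·1 + (-3)·0 + (-4)·0; 4·1 + (-4)·0 + (-3)·0) = (1, -3, 4)
w2 = Hw1 = (1·1 + (-3)·(-3) + 4·4; (-3)·1 + (-3)·(-3) + (-4)·4; 4·1 + (-4)·(-3) + (-3)·4) = (26, -10, 4)
Hw2 = (72, -64, 132)
w2·Hw2 = 26·72 + (-10)·(-64) + 4·132 = 3040; w2·w2 = 26·26 + (-10)·(-10) + 4·4 = 792
λ ≈ 3040/792 = 3.83838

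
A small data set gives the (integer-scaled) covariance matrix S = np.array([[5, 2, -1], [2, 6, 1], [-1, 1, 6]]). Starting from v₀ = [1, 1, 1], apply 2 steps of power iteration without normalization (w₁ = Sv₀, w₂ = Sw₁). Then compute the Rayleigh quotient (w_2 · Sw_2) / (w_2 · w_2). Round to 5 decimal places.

w1 = Sv₀ = (6, 9, 6)
w2 = Sw1 = (42, 72, 39)
Sw2 = (315, 555, 264)
w2·Sw2 = 42·315 + 72·555 + 39·264 = 63486; w2·w2 = 42·42 + 72·72 + 39·39 = 8469
λ ≈ 63486/8469 = 7.49628

λ ≈ 7.49628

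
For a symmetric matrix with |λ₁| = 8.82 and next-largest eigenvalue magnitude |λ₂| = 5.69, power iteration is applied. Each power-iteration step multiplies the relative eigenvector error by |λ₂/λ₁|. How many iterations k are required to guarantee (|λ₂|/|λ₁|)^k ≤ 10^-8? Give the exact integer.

|λ₂/λ₁| = 5.69/8.82 = 0.64512
Need k ≥ ln(10^-8) / ln(0.64512) = -18.4207 / -0.4383 ≈ 42.026
Smallest integer k satisfying the bound: 43

43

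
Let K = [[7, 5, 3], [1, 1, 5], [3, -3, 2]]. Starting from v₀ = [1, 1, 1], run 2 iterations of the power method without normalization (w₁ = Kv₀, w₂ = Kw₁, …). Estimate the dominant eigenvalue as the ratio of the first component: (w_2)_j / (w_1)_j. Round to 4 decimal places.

9.7333

w1 = Kv₀ = (15, 7, 2)
w2 = Kw1 = (146, 32, 28)
Ratio at component: 146 / 15 = 9.7333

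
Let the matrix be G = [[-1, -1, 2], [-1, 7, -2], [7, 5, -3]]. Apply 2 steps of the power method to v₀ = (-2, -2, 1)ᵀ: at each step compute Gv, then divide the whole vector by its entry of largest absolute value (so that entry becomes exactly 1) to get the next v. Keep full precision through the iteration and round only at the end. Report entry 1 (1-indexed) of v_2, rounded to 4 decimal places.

-0.8679

Gv0 = (6.00000, -14.00000, -27.00000); divide by -27.00000 → v1 = (-0.22222, 0.51852, 1.00000)
Gv1 = (1.70370, 1.85185, -1.96296); divide by -1.96296 → v2 = (-0.86792, -0.94340, 1.00000)
Requested entry of v2: -46/53 = -0.8679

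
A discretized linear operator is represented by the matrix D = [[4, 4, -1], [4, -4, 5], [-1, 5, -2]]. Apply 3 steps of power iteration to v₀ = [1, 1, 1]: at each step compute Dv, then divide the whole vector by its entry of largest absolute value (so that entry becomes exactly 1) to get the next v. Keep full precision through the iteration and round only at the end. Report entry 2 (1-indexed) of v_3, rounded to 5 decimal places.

Dv0 = (7.000000, 5.000000, 2.000000); divide by 7.000000 → v1 = (1.000000, 0.714286, 0.285714)
Dv1 = (6.571429, 2.571429, 2.000000); divide by 6.571429 → v2 = (1.000000, 0.391304, 0.304348)
Dv2 = (5.260870, 3.956522, 0.347826); divide by 5.260870 → v3 = (1.000000, 0.752066, 0.066116)
Requested entry of v3: 182/242 = 0.75207

0.75207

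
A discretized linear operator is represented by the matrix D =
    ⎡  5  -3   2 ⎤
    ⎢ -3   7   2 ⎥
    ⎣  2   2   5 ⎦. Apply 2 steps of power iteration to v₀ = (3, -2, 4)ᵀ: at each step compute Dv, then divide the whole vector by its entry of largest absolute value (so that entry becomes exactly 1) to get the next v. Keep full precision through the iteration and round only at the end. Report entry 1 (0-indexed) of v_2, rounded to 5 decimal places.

-0.63248

Dv0 = (29.000000, -15.000000, 22.000000); divide by 29.000000 → v1 = (1.000000, -0.517241, 0.758621)
Dv1 = (8.068966, -5.103448, 4.758621); divide by 8.068966 → v2 = (1.000000, -0.632479, 0.589744)
Requested entry of v2: -148/234 = -0.63248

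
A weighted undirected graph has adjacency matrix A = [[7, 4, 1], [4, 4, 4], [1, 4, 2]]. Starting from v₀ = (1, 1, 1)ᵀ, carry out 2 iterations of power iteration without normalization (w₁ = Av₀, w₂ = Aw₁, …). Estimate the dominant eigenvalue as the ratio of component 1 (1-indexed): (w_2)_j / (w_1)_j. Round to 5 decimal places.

w1 = Av₀ = (7·1 + 4·1 + 1·1; 4·1 + 4·1 + 4·1; 1·1 + 4·1 + 2·1) = (12, 12, 7)
w2 = Aw1 = (7·12 + 4·12 + 1·7; 4·12 + 4·12 + 4·7; 1·12 + 4·12 + 2·7) = (139, 124, 74)
Ratio at component: 139 / 12 = 11.58333

λ ≈ 11.58333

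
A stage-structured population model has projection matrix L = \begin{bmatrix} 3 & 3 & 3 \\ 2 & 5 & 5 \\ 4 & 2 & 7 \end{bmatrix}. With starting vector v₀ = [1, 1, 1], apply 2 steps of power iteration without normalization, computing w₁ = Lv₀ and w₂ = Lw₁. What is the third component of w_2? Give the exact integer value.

151

w1 = Lv₀ = (9, 12, 13)
w2 = Lw1 = (102, 143, 151)
The requested component of w2 is 151.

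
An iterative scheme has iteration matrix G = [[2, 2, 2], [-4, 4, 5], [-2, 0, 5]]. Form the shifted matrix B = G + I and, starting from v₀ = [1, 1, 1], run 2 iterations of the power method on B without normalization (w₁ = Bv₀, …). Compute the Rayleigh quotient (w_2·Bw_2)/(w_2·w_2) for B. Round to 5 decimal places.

μ ≈ 3.24901

B = G + I has rows (3, 2, 2); (-4, 5, 5); (-2, 0, 6)
w1 = Bv₀ = (3·1 + 2·1 + 2·1; (-4)·1 + 5·1 + 5·1; (-2)·1 + 0·1 + 6·1) = (7, 6, 4)
w2 = Bw1 = (3·7 + 2·6 + 2·4; (-4)·7 + 5·6 + 5·4; (-2)·7 + 0·6 + 6·4) = (41, 22, 10)
Bw2 = (187, -4, -22)
w2·Bw2 = 7359; w2·w2 = 2265; μ ≈ 7359/2265 = 3.24901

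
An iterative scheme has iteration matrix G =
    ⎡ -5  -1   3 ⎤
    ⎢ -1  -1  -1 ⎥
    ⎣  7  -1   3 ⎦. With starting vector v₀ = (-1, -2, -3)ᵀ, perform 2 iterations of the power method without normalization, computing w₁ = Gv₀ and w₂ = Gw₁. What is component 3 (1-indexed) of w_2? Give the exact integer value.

-62

w1 = Gv₀ = (-2, 6, -14)
w2 = Gw1 = (-38, 10, -62)
The requested component of w2 is -62.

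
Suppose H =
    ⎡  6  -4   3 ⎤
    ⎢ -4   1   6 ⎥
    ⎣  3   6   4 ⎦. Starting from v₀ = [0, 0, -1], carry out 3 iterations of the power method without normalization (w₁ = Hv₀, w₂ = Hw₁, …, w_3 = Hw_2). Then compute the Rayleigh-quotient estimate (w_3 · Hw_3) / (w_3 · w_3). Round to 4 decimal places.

8.0117

w1 = Hv₀ = (6·0 + (-4)·0 + 3·(-1); (-4)·0 + 1·0 + 6·(-1); 3·0 + 6·0 + 4·(-1)) = (-3, -6, -4)
w2 = Hw1 = (6·(-3) + (-4)·(-6) + 3·(-4); (-4)·(-3) + 1·(-6) + 6·(-4); 3·(-3) + 6·(-6) + 4·(-4)) = (-6, -18, -61)
w3 = Hw2 = (-147, -360, -370)
Hw3 = (-552, -1992, -4081)
w3·Hw3 = (-147)·(-552) + (-360)·(-1992) + (-370)·(-4081) = 2308234; w3·w3 = (-147)·(-147) + (-360)·(-360) + (-370)·(-370) = 288109
λ ≈ 2308234/288109 = 8.0117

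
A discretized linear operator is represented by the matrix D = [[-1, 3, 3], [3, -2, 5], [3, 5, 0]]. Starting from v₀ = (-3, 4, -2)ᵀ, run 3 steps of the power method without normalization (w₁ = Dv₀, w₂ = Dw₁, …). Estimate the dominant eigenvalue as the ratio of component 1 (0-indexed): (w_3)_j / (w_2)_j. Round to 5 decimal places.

w1 = Dv₀ = ((-1)·(-3) + 3·4 + 3·(-2); 3·(-3) + (-2)·4 + 5·(-2); 3·(-3) + 5·4 + 0·(-2)) = (9, -27, 11)
w2 = Dw1 = ((-1)·9 + 3·(-27) + 3·11; 3·9 + (-2)·(-27) + 5·11; 3·9 + 5·(-27) + 0·11) = (-57, 136, -108)
w3 = Dw2 = (141, -983, 509)
Ratio at component: -983 / 136 = -7.22794

-7.22794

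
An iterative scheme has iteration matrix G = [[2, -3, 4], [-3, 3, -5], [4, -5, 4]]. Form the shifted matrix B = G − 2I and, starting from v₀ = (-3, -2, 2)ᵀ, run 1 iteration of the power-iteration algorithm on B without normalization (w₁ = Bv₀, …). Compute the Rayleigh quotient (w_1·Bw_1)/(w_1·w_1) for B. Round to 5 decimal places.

B = G − 2I has rows (0, -3, 4); (-3, 1, -5); (4, -5, 2)
w1 = Bv₀ = (14, -3, 2)
Bw1 = (17, -55, 75)
w1·Bw1 = 553; w1·w1 = 209; μ ≈ 553/209 = 2.64593

μ ≈ 2.64593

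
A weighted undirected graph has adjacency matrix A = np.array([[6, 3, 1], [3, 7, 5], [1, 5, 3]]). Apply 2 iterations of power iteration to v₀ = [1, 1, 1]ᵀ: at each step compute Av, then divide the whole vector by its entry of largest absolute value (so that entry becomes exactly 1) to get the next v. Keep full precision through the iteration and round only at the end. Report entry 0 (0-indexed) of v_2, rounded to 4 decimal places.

0.6333

Av0 = (10.00000, 15.00000, 9.00000); divide by 15.00000 → v1 = (0.66667, 1.00000, 0.60000)
Av1 = (7.60000, 12.00000, 7.46667); divide by 12.00000 → v2 = (0.63333, 1.00000, 0.62222)
Requested entry of v2: 114/180 = 0.6333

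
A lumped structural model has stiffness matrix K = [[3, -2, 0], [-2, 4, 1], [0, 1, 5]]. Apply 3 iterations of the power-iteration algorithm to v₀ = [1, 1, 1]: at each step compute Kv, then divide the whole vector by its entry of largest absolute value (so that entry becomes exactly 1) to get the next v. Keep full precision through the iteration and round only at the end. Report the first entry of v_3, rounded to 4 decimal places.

-0.2265

Kv0 = (1.00000, 3.00000, 6.00000); divide by 6.00000 → v1 = (0.16667, 0.50000, 1.00000)
Kv1 = (-0.50000, 2.66667, 5.50000); divide by 5.50000 → v2 = (-0.09091, 0.48485, 1.00000)
Kv2 = (-1.24242, 3.12121, 5.48485); divide by 5.48485 → v3 = (-0.22652, 0.56906, 1.00000)
Requested entry of v3: -41/181 = -0.2265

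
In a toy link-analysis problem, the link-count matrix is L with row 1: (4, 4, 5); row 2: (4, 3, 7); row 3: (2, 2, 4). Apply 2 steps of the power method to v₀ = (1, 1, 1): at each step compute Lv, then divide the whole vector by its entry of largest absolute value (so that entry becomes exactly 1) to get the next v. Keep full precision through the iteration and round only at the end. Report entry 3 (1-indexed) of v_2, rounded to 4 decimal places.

0.5733

Lv0 = (13.00000, 14.00000, 8.00000); divide by 14.00000 → v1 = (0.92857, 1.00000, 0.57143)
Lv1 = (10.57143, 10.71429, 6.14286); divide by 10.71429 → v2 = (0.98667, 1.00000, 0.57333)
Requested entry of v2: 86/150 = 0.5733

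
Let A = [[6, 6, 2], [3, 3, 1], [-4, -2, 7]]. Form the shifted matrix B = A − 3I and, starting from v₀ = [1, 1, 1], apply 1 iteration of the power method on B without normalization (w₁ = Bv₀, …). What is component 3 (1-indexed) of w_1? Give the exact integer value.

B = A − 3I has rows (3, 6, 2); (3, 0, 1); (-4, -2, 4)
w1 = Bv₀ = (11, 4, -2)
Requested component of w1: -2

-2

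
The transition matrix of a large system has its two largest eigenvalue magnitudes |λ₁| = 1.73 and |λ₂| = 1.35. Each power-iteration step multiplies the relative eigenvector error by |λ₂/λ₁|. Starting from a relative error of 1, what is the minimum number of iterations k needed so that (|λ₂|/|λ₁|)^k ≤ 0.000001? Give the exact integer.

|λ₂/λ₁| = 1.35/1.73 = 0.78035
Need k ≥ ln(0.000001) / ln(0.78035) = -13.8155 / -0.2480 ≈ 55.704
Smallest integer k satisfying the bound: 56

56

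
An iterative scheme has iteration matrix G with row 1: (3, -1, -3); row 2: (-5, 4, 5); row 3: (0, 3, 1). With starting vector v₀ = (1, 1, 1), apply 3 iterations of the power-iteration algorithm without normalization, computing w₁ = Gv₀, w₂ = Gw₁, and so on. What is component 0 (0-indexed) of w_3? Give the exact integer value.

w1 = Gv₀ = (3·1 + (-1)·1 + (-3)·1; (-5)·1 + 4·1 + 5·1; 0·1 + 3·1 + 1·1) = (-1, 4, 4)
w2 = Gw1 = (3·(-1) + (-1)·4 + (-3)·4; (-5)·(-1) + 4·4 + 5·4; 0·(-1) + 3·4 + 1·4) = (-19, 41, 16)
w3 = Gw2 = (-146, 339, 139)
The requested component of w3 is -146.

-146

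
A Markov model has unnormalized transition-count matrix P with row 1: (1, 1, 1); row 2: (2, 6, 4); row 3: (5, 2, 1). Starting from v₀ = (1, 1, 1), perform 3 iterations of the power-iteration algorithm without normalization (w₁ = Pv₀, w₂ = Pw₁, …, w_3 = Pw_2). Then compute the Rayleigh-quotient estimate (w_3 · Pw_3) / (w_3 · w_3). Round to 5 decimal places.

λ ≈ 8.09987

w1 = Pv₀ = (1·1 + 1·1 + 1·1; 2·1 + 6·1 + 4·1; 5·1 + 2·1 + 1·1) = (3, 12, 8)
w2 = Pw1 = (1·3 + 1·12 + 1·8; 2·3 + 6·12 + 4·8; 5·3 + 2·12 + 1·8) = (23, 110, 47)
w3 = Pw2 = (180, 894, 382)
Pw3 = (1456, 7252, 3070)
w3·Pw3 = 180·1456 + 894·7252 + 382·3070 = 7918108; w3·w3 = 180·180 + 894·894 + 382·382 = 977560
λ ≈ 7918108/977560 = 8.09987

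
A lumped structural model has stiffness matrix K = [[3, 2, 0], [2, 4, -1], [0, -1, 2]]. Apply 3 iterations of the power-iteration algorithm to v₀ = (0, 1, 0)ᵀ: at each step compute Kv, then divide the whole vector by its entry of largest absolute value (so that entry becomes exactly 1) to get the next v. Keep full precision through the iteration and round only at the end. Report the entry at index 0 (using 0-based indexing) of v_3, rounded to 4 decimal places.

0.7119

Kv0 = (2.00000, 4.00000, -1.00000); divide by 4.00000 → v1 = (0.50000, 1.00000, -0.25000)
Kv1 = (3.50000, 5.25000, -1.50000); divide by 5.25000 → v2 = (0.66667, 1.00000, -0.28571)
Kv2 = (4.00000, 5.61905, -1.57143); divide by 5.61905 → v3 = (0.71186, 1.00000, -0.27966)
Requested entry of v3: 84/118 = 0.7119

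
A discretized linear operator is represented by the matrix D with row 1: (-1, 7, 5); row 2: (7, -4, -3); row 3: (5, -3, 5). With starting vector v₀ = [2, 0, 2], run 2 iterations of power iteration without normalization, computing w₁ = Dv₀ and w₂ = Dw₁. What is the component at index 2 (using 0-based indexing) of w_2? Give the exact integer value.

w1 = Dv₀ = (8, 8, 20)
w2 = Dw1 = (148, -36, 116)
The requested component of w2 is 116.

116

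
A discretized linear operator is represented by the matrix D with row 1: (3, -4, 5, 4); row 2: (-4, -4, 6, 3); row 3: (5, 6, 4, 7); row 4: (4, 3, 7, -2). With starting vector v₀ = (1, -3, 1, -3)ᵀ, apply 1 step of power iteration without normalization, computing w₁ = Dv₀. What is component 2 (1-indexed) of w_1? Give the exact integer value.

5

w1 = Dv₀ = (8, 5, -30, 8)
The requested component of w1 is 5.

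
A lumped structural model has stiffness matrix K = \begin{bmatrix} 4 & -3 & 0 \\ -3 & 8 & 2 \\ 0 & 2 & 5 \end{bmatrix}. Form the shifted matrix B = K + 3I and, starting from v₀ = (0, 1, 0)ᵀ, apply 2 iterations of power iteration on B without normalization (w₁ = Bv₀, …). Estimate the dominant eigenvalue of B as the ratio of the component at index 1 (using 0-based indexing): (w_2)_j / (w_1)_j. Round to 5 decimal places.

μ ≈ 12.18182

B = K + 3I has rows (7, -3, 0); (-3, 11, 2); (0, 2, 8)
w1 = Bv₀ = (-3, 11, 2)
w2 = Bw1 = (-54, 134, 38)
Ratio: 134/11 = 12.18182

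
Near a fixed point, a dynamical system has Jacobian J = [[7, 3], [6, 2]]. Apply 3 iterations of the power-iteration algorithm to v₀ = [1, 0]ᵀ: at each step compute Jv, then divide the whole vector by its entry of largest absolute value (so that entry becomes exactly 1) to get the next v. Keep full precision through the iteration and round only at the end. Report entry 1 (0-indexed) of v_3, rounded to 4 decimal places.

Jv0 = (7.00000, 6.00000); divide by 7.00000 → v1 = (1.00000, 0.85714)
Jv1 = (9.57143, 7.71429); divide by 9.57143 → v2 = (1.00000, 0.80597)
Jv2 = (9.41791, 7.61194); divide by 9.41791 → v3 = (1.00000, 0.80824)
Requested entry of v3: 510/631 = 0.8082

0.8082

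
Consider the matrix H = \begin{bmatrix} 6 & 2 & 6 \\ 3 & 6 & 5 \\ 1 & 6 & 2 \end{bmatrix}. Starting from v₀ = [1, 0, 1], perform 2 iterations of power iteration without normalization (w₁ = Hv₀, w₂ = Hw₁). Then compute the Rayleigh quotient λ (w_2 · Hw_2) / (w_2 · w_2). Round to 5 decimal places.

λ ≈ 12.13917

w1 = Hv₀ = (12, 8, 3)
w2 = Hw1 = (106, 99, 66)
Hw2 = (1230, 1242, 832)
w2·Hw2 = 106·1230 + 99·1242 + 66·832 = 308250; w2·w2 = 106·106 + 99·99 + 66·66 = 25393
λ ≈ 308250/25393 = 12.13917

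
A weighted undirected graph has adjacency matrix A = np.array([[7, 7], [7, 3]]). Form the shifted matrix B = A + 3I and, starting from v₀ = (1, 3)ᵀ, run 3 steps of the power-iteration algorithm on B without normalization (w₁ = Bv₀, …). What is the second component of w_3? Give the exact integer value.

B = A + 3I has rows (10, 7); (7, 6)
w1 = Bv₀ = (10·1 + 7·3; 7·1 + 6·3) = (31, 25)
w2 = Bw1 = (10·31 + 7·25; 7·31 + 6·25) = (485, 367)
w3 = Bw2 = (7419, 5597)
Requested component of w3: 5597

5597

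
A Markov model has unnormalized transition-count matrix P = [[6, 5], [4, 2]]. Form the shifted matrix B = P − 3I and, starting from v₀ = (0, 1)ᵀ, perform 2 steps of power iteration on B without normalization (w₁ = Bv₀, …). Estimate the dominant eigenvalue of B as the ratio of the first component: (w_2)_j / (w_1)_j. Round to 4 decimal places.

B = P − 3I has rows (3, 5); (4, -1)
w1 = Bv₀ = (3·0 + 5·1; 4·0 + (-1)·1) = (5, -1)
w2 = Bw1 = (3·5 + 5·(-1); 4·5 + (-1)·(-1)) = (10, 21)
Ratio: 10/5 = 2.0000

2.0000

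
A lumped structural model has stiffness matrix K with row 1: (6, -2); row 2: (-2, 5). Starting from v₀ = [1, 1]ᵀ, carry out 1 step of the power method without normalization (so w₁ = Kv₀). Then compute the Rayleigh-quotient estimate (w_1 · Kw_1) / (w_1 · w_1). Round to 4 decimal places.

w1 = Kv₀ = (4, 3)
Kw1 = (18, 7)
w1·Kw1 = 4·18 + 3·7 = 93; w1·w1 = 4·4 + 3·3 = 25
λ ≈ 93/25 = 3.7200

3.7200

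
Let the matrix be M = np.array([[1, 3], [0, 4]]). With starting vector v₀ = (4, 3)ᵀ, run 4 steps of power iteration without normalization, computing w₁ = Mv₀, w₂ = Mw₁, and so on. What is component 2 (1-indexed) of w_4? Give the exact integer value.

768

w1 = Mv₀ = (13, 12)
w2 = Mw1 = (49, 48)
w3 = Mw2 = (193, 192)
w4 = Mw3 = (769, 768)
The requested component of w4 is 768.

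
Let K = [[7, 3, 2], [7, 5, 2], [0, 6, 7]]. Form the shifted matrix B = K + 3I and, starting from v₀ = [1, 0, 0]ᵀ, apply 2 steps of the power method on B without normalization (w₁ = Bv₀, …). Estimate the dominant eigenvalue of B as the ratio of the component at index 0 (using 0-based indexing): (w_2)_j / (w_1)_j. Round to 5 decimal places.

B = K + 3I has rows (10, 3, 2); (7, 8, 2); (0, 6, 10)
w1 = Bv₀ = (10·1 + 3·0 + 2·0; 7·1 + 8·0 + 2·0; 0·1 + 6·0 + 10·0) = (10, 7, 0)
w2 = Bw1 = (10·10 + 3·7 + 2·0; 7·10 + 8·7 + 2·0; 0·10 + 6·7 + 10·0) = (121, 126, 42)
Ratio: 121/10 = 12.10000

μ ≈ 12.10000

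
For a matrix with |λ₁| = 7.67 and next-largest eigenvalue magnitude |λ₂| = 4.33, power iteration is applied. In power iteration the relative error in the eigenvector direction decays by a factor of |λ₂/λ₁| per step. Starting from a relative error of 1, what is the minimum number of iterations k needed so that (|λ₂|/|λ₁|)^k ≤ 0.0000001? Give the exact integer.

|λ₂/λ₁| = 4.33/7.67 = 0.56454
Need k ≥ ln(0.0000001) / ln(0.56454) = -16.1181 / -0.5717 ≈ 28.191
Smallest integer k satisfying the bound: 29

29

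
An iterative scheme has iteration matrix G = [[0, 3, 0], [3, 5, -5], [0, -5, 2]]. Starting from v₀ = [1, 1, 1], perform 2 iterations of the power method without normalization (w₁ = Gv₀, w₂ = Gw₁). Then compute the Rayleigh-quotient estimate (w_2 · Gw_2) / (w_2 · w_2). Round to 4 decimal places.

w1 = Gv₀ = (0·1 + 3·1 + 0·1; 3·1 + 5·1 + (-5)·1; 0·1 + (-5)·1 + 2·1) = (3, 3, -3)
w2 = Gw1 = (0·3 + 3·3 + 0·(-3); 3·3 + 5·3 + (-5)·(-3); 0·3 + (-5)·3 + 2·(-3)) = (9, 39, -21)
Gw2 = (117, 327, -237)
w2·Gw2 = 9·117 + 39·327 + (-21)·(-237) = 18783; w2·w2 = 9·9 + 39·39 + (-21)·(-21) = 2043
λ ≈ 18783/2043 = 9.1938

9.1938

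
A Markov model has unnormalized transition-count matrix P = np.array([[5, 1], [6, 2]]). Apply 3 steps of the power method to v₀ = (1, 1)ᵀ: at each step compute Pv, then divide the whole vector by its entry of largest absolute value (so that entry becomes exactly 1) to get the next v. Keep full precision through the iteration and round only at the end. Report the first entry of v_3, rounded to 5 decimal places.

Pv0 = (6.000000, 8.000000); divide by 8.000000 → v1 = (0.750000, 1.000000)
Pv1 = (4.750000, 6.500000); divide by 6.500000 → v2 = (0.730769, 1.000000)
Pv2 = (4.653846, 6.384615); divide by 6.384615 → v3 = (0.728916, 1.000000)
Requested entry of v3: 242/332 = 0.72892

0.72892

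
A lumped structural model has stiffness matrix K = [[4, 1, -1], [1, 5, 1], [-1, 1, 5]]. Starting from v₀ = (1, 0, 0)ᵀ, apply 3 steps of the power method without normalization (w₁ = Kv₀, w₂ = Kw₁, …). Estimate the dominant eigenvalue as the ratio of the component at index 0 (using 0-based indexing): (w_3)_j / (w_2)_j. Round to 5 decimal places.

λ ≈ 4.88889

w1 = Kv₀ = (4·1 + 1·0 + (-1)·0; 1·1 + 5·0 + 1·0; (-1)·1 + 1·0 + 5·0) = (4, 1, -1)
w2 = Kw1 = (4·4 + 1·1 + (-1)·(-1); 1·4 + 5·1 + 1·(-1); (-1)·4 + 1·1 + 5·(-1)) = (18, 8, -8)
w3 = Kw2 = (88, 50, -50)
Ratio at component: 88 / 18 = 4.88889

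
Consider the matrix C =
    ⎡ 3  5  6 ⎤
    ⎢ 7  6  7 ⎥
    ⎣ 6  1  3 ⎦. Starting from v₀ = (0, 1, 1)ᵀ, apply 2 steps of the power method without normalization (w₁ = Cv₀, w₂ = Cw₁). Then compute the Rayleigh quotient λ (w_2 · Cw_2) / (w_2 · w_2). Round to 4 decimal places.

λ ≈ 14.2053

w1 = Cv₀ = (3·0 + 5·1 + 6·1; 7·0 + 6·1 + 7·1; 6·0 + 1·1 + 3·1) = (11, 13, 4)
w2 = Cw1 = (3·11 + 5·13 + 6·4; 7·11 + 6·13 + 7·4; 6·11 + 1·13 + 3·4) = (122, 183, 91)
Cw2 = (1827, 2589, 1188)
w2·Cw2 = 122·1827 + 183·2589 + 91·1188 = 804789; w2·w2 = 122·122 + 183·183 + 91·91 = 56654
λ ≈ 804789/56654 = 14.2053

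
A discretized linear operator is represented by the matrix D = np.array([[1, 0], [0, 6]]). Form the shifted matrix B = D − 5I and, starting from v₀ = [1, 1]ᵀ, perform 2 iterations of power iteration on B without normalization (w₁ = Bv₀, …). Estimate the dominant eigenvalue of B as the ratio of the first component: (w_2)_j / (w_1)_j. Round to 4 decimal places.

B = D − 5I has rows (-4, 0); (0, 1)
w1 = Bv₀ = (-4, 1)
w2 = Bw1 = (16, 1)
Ratio: 16/-4 = -4.0000

μ ≈ -4.0000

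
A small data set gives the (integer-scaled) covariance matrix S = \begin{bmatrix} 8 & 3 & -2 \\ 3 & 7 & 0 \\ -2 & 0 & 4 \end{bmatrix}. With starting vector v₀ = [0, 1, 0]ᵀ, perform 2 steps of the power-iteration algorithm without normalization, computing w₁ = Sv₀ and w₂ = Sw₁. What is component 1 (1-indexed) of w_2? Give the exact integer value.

w1 = Sv₀ = (3, 7, 0)
w2 = Sw1 = (45, 58, -6)
The requested component of w2 is 45.

45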